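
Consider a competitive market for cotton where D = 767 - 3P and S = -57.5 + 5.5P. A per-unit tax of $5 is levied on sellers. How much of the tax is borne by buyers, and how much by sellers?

Pre-tax equilibrium: P* = 97, Q* = 476.
Tax on sellers shifts supply to S = -57.5 + 5.5(P − 5) = -85 + 5.5P.
767 - 3P = -85 + 5.5P gives buyer price Pb = 1704/17; sellers receive Ps = 1704/17 − 5 = 1619/17.
New quantity: Q = 767 − 3(1704/17) = 7927/17.
Buyer burden = 1704/17 − 97 = 55/17; seller burden = 97 − 1619/17 = 30/17.

Buyers bear 55/17, sellers bear 30/17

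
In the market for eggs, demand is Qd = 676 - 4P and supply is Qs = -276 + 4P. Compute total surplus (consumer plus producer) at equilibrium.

Total surplus = 10000

Equilibrium: 676 - 4P = -276 + 4P gives P* = 119, Q* = 200.
Demand choke price: P = 169; supply starts at P = 69.
CS = ½(169 − 119)(200) = 5000; PS = ½(119 − 69)(200) = 5000.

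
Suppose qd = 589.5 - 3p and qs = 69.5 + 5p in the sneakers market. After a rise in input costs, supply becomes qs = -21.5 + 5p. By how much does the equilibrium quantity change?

Original equilibrium: p* = 65, q* = 394.5.
New equilibrium: 589.5 - 3p = -21.5 + 5p, so 611 = 8p and p' = 76.375; q' = 589.5 − 3(76.375) = 360.375.
Change in quantity: 360.375 − 394.5 = -34.125.

Δq = -34.125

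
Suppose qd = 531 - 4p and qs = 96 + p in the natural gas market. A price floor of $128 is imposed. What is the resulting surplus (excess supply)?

Equilibrium price would be p* = 87, so the floor at 128 binds.
At p = 128: qd = 19, qs = 224.
Surplus = 224 − 19 = 205.

Surplus = 205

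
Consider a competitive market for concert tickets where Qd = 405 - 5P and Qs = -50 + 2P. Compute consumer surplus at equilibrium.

Equilibrium: 405 - 5P = -50 + 2P gives P* = 65, Q* = 80.
Demand choke price (Qd = 0): P = 81.
CS = ½(81 − 65)(80) = 640.

Consumer surplus = 640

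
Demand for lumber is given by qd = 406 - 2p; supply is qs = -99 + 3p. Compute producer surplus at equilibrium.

Producer surplus = 6936

Equilibrium: 406 - 2p = -99 + 3p gives p* = 101, q* = 204.
Supply starts at p = 33 (where qs = 0).
PS = ½(101 − 33)(204) = 6936.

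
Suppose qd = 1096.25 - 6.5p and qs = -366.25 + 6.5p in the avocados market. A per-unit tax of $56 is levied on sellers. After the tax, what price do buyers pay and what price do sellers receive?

Pre-tax equilibrium: p* = 112.5, q* = 365.
Tax on sellers shifts supply to qs = -366.25 + 6.5(p − 56) = -730.25 + 6.5p.
1096.25 - 6.5p = -730.25 + 6.5p gives buyer price pb = 140.5; sellers receive ps = 140.5 − 56 = 84.5.
New quantity: q = 1096.25 − 6.5(140.5) = 183.

Buyers pay $140.5, sellers receive $84.5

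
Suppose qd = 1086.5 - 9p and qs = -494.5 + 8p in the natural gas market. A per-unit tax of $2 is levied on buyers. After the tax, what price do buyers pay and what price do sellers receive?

Pre-tax equilibrium: p* = 93, q* = 249.5.
Tax on buyers shifts demand to qd = 1086.5 − 9(p + 2) = 1068.5 - 9p.
1068.5 - 9p = -494.5 + 8p gives seller price ps = 1563/17; buyers pay pb = 1563/17 + 2 = 1597/17.
New quantity: q = 1086.5 − 9(1597/17) = 8195/34.

Buyers pay 1597/17, sellers receive 1563/17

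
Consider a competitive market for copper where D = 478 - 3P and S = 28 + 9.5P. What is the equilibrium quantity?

Set D = S: 478 - 3P = 28 + 9.5P.
450 = 12.5P, so P* = 36.
Q* = 478 − 3(36) = 370.

Q* = 370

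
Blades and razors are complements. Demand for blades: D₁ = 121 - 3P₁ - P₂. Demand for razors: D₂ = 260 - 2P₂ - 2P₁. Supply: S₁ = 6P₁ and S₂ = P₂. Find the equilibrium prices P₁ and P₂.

Market 1: 121 - 3P₁ - P₂ = 6P₁ → 9P₁ + P₂ = 121.
Market 2: 3P₂ + 2P₁ = 260.
Eliminating P₂: 3×(1) − 1×(2) gives 25P₁ = 103, so P₁ = 4.12.
Back-substitute into (2): P₂ = (260 − 2×4.12) / 3 = 83.92.

P₁ = 4.12, P₂ = 83.92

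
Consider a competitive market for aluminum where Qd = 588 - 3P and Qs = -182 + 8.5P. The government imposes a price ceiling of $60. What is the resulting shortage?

Equilibrium price would be P* = 1540/23, so the ceiling at 60 binds.
At P = 60: Qd = 588 − 3(60) = 408, Qs = -182 + 8.5(60) = 328.
Shortage = 408 − 328 = 80.

Shortage = 80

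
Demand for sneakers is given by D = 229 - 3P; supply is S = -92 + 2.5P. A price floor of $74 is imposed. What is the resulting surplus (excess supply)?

Surplus = 86

Equilibrium price would be P* = 642/11, so the floor at 74 binds.
At P = 74: D = 7, S = 93.
Surplus = 93 − 7 = 86.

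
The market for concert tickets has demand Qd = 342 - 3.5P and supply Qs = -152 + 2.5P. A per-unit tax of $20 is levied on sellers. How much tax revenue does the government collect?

Pre-tax equilibrium: P* = 247/3, Q* = 323/6.
Tax on sellers shifts supply to Qs = -152 + 2.5(P − 20) = -202 + 2.5P.
342 - 3.5P = -202 + 2.5P gives buyer price Pb = 272/3; sellers receive Ps = 272/3 − 20 = 212/3.
New quantity: Q = 342 − 3.5(272/3) = 74/3.
Revenue = 20 × 74/3 = 1480/3.

Tax revenue = 1480/3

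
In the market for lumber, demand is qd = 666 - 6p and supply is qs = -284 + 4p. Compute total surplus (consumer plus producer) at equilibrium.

Equilibrium: 666 - 6p = -284 + 4p gives p* = 95, q* = 96.
Demand choke price: p = 111; supply starts at p = 71.
CS = ½(111 − 95)(96) = 768; PS = ½(95 − 71)(96) = 1152.

Total surplus = 1920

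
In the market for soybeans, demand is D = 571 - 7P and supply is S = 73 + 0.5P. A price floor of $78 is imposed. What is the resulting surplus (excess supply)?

Surplus = 87

Equilibrium price would be P* = 66.4, so the floor at 78 binds.
At P = 78: D = 25, S = 112.
Surplus = 112 − 25 = 87.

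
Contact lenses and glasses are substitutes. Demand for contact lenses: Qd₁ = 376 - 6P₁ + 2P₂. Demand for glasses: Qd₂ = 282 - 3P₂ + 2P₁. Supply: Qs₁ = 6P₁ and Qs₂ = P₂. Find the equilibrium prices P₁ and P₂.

P₁ = 47, P₂ = 94

Market 1: 376 - 6P₁ + 2P₂ = 6P₁ → 12P₁ - 2P₂ = 376.
Market 2: 4P₂ - 2P₁ = 282.
Eliminating P₂: 4×(1) + 2×(2) gives 44P₁ = 2068, so P₁ = 47.
Back-substitute into (2): P₂ = (282 + 2×47) / 4 = 94.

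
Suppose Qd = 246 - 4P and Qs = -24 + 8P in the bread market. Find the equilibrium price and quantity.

P* = 22.5, Q* = 156

Set Qd = Qs: 246 - 4P = -24 + 8P.
270 = 12P, so P* = 22.5.
Q* = 246 − 4(22.5) = 156.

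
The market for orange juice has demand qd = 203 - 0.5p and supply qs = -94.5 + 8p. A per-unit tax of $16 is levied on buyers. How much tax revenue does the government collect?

Tax revenue = 48408/17

Pre-tax equilibrium: p* = 35, q* = 185.5.
Tax on buyers shifts demand to qd = 203 − 0.5(p + 16) = 195 - 0.5p.
195 - 0.5p = -94.5 + 8p gives seller price ps = 579/17; buyers pay pb = 579/17 + 16 = 851/17.
New quantity: q = 203 − 0.5(851/17) = 6051/34.
Revenue = 16 × 6051/34 = 48408/17.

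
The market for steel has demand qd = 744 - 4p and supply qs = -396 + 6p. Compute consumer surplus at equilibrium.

Consumer surplus = 10368

Equilibrium: 744 - 4p = -396 + 6p gives p* = 114, q* = 288.
Demand choke price (qd = 0): p = 186.
CS = ½(186 − 114)(288) = 10368.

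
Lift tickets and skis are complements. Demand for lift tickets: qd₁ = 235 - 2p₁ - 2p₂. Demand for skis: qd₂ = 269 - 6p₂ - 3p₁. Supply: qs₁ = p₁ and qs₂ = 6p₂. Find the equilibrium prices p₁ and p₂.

Market 1: 235 - 2p₁ - 2p₂ = p₁ → 3p₁ + 2p₂ = 235.
Market 2: 12p₂ + 3p₁ = 269.
Eliminating p₂: 12×(1) − 2×(2) gives 30p₁ = 2282, so p₁ = 1141/15.
Back-substitute into (2): p₂ = (269 − 3×1141/15) / 12 = 3.4.

p₁ = 1141/15, p₂ = 3.4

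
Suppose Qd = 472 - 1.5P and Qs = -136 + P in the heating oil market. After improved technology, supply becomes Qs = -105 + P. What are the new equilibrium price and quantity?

Original equilibrium: P* = 243.2, Q* = 107.2.
New equilibrium: 472 - 1.5P = -105 + P, so 577 = 2.5P and P' = 230.8; Q' = 472 − 1.5(230.8) = 125.8.

P' = 230.8, Q' = 125.8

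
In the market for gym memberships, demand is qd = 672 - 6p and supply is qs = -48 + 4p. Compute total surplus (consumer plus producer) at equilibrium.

Total surplus = 12000

Equilibrium: 672 - 6p = -48 + 4p gives p* = 72, q* = 240.
Demand choke price: p = 112; supply starts at p = 12.
CS = ½(112 − 72)(240) = 4800; PS = ½(72 − 12)(240) = 7200.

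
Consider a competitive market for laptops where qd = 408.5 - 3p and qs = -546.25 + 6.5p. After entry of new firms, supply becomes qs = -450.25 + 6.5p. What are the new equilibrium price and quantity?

Original equilibrium: p* = 100.5, q* = 107.
New equilibrium: 408.5 - 3p = -450.25 + 6.5p, so 858.75 = 9.5p and p' = 3435/38; q' = 408.5 − 3(3435/38) = 2609/19.

p' = 3435/38, q' = 2609/19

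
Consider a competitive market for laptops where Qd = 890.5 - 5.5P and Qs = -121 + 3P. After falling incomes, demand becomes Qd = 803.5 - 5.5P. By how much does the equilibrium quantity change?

Original equilibrium: P* = 119, Q* = 236.
New equilibrium: 803.5 - 5.5P = -121 + 3P, so 924.5 = 8.5P and P' = 1849/17; Q' = 803.5 − 5.5(1849/17) = 3490/17.
Change in quantity: 3490/17 − 236 = -522/17.

ΔQ = -522/17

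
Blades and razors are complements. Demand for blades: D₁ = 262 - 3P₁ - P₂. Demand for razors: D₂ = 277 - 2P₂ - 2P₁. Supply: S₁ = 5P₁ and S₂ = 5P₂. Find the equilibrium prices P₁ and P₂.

P₁ = 173/6, P₂ = 94/3

Market 1: 262 - 3P₁ - P₂ = 5P₁ → 8P₁ + P₂ = 262.
Market 2: 7P₂ + 2P₁ = 277.
Eliminating P₂: 7×(1) − 1×(2) gives 54P₁ = 1557, so P₁ = 173/6.
Back-substitute into (2): P₂ = (277 − 2×173/6) / 7 = 94/3.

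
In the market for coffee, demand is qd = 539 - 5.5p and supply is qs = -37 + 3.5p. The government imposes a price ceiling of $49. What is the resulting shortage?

Equilibrium price would be p* = 64, so the ceiling at 49 binds.
At p = 49: qd = 539 − 5.5(49) = 269.5, qs = -37 + 3.5(49) = 134.5.
Shortage = 269.5 − 134.5 = 135.

Shortage = 135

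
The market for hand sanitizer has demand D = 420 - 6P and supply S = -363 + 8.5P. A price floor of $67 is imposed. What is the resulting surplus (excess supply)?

Surplus = 188.5

Equilibrium price would be P* = 54, so the floor at 67 binds.
At P = 67: D = 18, S = 206.5.
Surplus = 206.5 − 18 = 188.5.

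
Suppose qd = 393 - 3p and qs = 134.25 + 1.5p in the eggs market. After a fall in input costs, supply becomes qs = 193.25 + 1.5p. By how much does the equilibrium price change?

Original equilibrium: p* = 57.5, q* = 220.5.
New equilibrium: 393 - 3p = 193.25 + 1.5p, so 199.75 = 4.5p and p' = 799/18; q' = 393 − 3(799/18) = 1559/6.
Change in price: 799/18 − 57.5 = -118/9.

Δp = -118/9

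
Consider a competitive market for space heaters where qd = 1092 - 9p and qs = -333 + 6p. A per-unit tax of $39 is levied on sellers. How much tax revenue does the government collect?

Tax revenue = 3767.4

Pre-tax equilibrium: p* = 95, q* = 237.
Tax on sellers shifts supply to qs = -333 + 6(p − 39) = -567 + 6p.
1092 - 9p = -567 + 6p gives buyer price pb = 110.6; sellers receive ps = 110.6 − 39 = 71.6.
New quantity: q = 1092 − 9(110.6) = 96.6.
Revenue = 39 × 96.6 = 3767.4.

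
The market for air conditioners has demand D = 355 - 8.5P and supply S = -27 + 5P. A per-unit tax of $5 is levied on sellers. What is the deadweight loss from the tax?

Pre-tax equilibrium: P* = 764/27, Q* = 3091/27.
Tax on sellers shifts supply to S = -27 + 5(P − 5) = -52 + 5P.
355 - 8.5P = -52 + 5P gives buyer price Pb = 814/27; sellers receive Ps = 814/27 − 5 = 679/27.
New quantity: Q = 355 − 8.5(814/27) = 2666/27.
DWL = ½ × 5 × (3091/27 − 2666/27) = 2125/54.

Deadweight loss = 2125/54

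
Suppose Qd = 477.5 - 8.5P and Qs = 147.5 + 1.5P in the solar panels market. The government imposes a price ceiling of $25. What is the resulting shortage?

Equilibrium price would be P* = 33, so the ceiling at 25 binds.
At P = 25: Qd = 477.5 − 8.5(25) = 265, Qs = 147.5 + 1.5(25) = 185.
Shortage = 265 − 185 = 80.

Shortage = 80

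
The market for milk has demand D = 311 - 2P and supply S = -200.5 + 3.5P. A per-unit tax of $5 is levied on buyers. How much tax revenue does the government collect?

Pre-tax equilibrium: P* = 93, Q* = 125.
Tax on buyers shifts demand to D = 311 − 2(P + 5) = 301 - 2P.
301 - 2P = -200.5 + 3.5P gives seller price Ps = 1003/11; buyers pay Pb = 1003/11 + 5 = 1058/11.
New quantity: Q = 311 − 2(1058/11) = 1305/11.
Revenue = 5 × 1305/11 = 6525/11.

Tax revenue = 6525/11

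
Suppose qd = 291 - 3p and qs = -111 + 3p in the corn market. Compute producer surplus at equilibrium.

Producer surplus = 1350

Equilibrium: 291 - 3p = -111 + 3p gives p* = 67, q* = 90.
Supply starts at p = 37 (where qs = 0).
PS = ½(67 − 37)(90) = 1350.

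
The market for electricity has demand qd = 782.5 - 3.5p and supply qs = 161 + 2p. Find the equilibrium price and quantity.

Set qd = qs: 782.5 - 3.5p = 161 + 2p.
621.5 = 5.5p, so p* = 113.
q* = 782.5 − 3.5(113) = 387.

p* = 113, q* = 387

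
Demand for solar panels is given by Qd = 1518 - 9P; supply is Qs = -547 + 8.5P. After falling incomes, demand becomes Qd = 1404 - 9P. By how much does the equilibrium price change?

ΔP = -228/35

Original equilibrium: P* = 118, Q* = 456.
New equilibrium: 1404 - 9P = -547 + 8.5P, so 1951 = 17.5P and P' = 3902/35; Q' = 1404 − 9(3902/35) = 14022/35.
Change in price: 3902/35 − 118 = -228/35.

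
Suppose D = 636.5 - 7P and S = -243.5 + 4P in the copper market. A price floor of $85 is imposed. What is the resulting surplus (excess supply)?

Equilibrium price would be P* = 80, so the floor at 85 binds.
At P = 85: D = 41.5, S = 96.5.
Surplus = 96.5 − 41.5 = 55.

Surplus = 55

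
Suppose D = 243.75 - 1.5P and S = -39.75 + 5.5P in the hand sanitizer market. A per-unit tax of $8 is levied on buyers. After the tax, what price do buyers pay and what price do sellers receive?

Buyers pay 655/14, sellers receive 543/14

Pre-tax equilibrium: P* = 40.5, Q* = 183.
Tax on buyers shifts demand to D = 243.75 − 1.5(P + 8) = 231.75 - 1.5P.
231.75 - 1.5P = -39.75 + 5.5P gives seller price Ps = 543/14; buyers pay Pb = 543/14 + 8 = 655/14.
New quantity: Q = 243.75 − 1.5(655/14) = 1215/7.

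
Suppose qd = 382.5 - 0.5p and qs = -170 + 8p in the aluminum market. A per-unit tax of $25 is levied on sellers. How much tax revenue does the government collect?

Pre-tax equilibrium: p* = 65, q* = 350.
Tax on sellers shifts supply to qs = -170 + 8(p − 25) = -370 + 8p.
382.5 - 0.5p = -370 + 8p gives buyer price pb = 1505/17; sellers receive ps = 1505/17 − 25 = 1080/17.
New quantity: q = 382.5 − 0.5(1505/17) = 5750/17.
Revenue = 25 × 5750/17 = 143750/17.

Tax revenue = 143750/17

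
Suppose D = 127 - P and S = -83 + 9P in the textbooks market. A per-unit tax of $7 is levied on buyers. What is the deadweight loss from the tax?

Deadweight loss = 22.05

Pre-tax equilibrium: P* = 21, Q* = 106.
Tax on buyers shifts demand to D = 127 − 1(P + 7) = 120 - P.
120 - P = -83 + 9P gives seller price Ps = 20.3; buyers pay Pb = 20.3 + 7 = 27.3.
New quantity: Q = 127 − 1(27.3) = 99.7.
DWL = ½ × 7 × (106 − 99.7) = 22.05.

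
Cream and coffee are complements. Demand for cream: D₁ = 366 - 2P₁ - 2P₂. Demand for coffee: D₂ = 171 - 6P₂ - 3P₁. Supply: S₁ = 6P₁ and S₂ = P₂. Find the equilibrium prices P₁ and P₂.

Market 1: 366 - 2P₁ - 2P₂ = 6P₁ → 8P₁ + 2P₂ = 366.
Market 2: 7P₂ + 3P₁ = 171.
Eliminating P₂: 7×(1) − 2×(2) gives 50P₁ = 2220, so P₁ = 44.4.
Back-substitute into (2): P₂ = (171 − 3×44.4) / 7 = 5.4.

P₁ = 44.4, P₂ = 5.4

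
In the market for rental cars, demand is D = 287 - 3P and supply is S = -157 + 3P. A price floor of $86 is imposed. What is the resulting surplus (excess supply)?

Equilibrium price would be P* = 74, so the floor at 86 binds.
At P = 86: D = 29, S = 101.
Surplus = 101 − 29 = 72.

Surplus = 72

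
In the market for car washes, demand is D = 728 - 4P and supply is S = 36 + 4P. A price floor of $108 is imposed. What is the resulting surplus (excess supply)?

Equilibrium price would be P* = 86.5, so the floor at 108 binds.
At P = 108: D = 296, S = 468.
Surplus = 468 − 296 = 172.

Surplus = 172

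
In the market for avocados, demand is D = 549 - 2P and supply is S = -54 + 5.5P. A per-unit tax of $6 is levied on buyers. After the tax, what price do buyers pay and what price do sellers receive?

Buyers pay $84.8, sellers receive $78.8

Pre-tax equilibrium: P* = 80.4, Q* = 388.2.
Tax on buyers shifts demand to D = 549 − 2(P + 6) = 537 - 2P.
537 - 2P = -54 + 5.5P gives seller price Ps = 78.8; buyers pay Pb = 78.8 + 6 = 84.8.
New quantity: Q = 549 − 2(84.8) = 379.4.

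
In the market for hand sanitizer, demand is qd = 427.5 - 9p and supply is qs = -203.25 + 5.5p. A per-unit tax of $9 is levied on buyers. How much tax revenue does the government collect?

Tax revenue = 1377/29

Pre-tax equilibrium: p* = 43.5, q* = 36.
Tax on buyers shifts demand to qd = 427.5 − 9(p + 9) = 346.5 - 9p.
346.5 - 9p = -203.25 + 5.5p gives seller price ps = 2199/58; buyers pay pb = 2199/58 + 9 = 2721/58.
New quantity: q = 427.5 − 9(2721/58) = 153/29.
Revenue = 9 × 153/29 = 1377/29.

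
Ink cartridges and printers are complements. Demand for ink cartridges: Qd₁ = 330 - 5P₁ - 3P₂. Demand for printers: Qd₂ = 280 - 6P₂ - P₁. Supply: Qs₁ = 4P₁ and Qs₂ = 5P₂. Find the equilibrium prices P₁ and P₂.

Market 1: 330 - 5P₁ - 3P₂ = 4P₁ → 9P₁ + 3P₂ = 330.
Market 2: 11P₂ + P₁ = 280.
Eliminating P₂: 11×(1) − 3×(2) gives 96P₁ = 2790, so P₁ = 29.0625.
Back-substitute into (2): P₂ = (280 − 1×29.0625) / 11 = 22.8125.

P₁ = 29.0625, P₂ = 22.8125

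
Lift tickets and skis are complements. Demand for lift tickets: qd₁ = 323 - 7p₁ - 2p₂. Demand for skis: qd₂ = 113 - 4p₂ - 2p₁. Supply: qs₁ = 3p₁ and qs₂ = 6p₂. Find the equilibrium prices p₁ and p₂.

p₁ = 751/24, p₂ = 121/24

Market 1: 323 - 7p₁ - 2p₂ = 3p₁ → 10p₁ + 2p₂ = 323.
Market 2: 10p₂ + 2p₁ = 113.
Eliminating p₂: 10×(1) − 2×(2) gives 96p₁ = 3004, so p₁ = 751/24.
Back-substitute into (2): p₂ = (113 − 2×751/24) / 10 = 121/24.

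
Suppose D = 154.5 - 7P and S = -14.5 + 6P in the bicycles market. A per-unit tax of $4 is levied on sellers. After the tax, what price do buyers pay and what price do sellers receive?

Buyers pay 193/13, sellers receive 141/13

Pre-tax equilibrium: P* = 13, Q* = 63.5.
Tax on sellers shifts supply to S = -14.5 + 6(P − 4) = -38.5 + 6P.
154.5 - 7P = -38.5 + 6P gives buyer price Pb = 193/13; sellers receive Ps = 193/13 − 4 = 141/13.
New quantity: Q = 154.5 − 7(193/13) = 1315/26.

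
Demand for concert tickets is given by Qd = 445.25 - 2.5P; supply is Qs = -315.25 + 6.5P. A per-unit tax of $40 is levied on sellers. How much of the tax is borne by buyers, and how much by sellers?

Pre-tax equilibrium: P* = 84.5, Q* = 234.
Tax on sellers shifts supply to Qs = -315.25 + 6.5(P − 40) = -575.25 + 6.5P.
445.25 - 2.5P = -575.25 + 6.5P gives buyer price Pb = 2041/18; sellers receive Ps = 2041/18 − 40 = 1321/18.
New quantity: Q = 445.25 − 2.5(2041/18) = 1456/9.
Buyer burden = 2041/18 − 84.5 = 260/9; seller burden = 84.5 − 1321/18 = 100/9.

Buyers bear 260/9, sellers bear 100/9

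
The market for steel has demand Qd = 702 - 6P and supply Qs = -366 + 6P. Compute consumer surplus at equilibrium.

Consumer surplus = 2352

Equilibrium: 702 - 6P = -366 + 6P gives P* = 89, Q* = 168.
Demand choke price (Qd = 0): P = 117.
CS = ½(117 − 89)(168) = 2352.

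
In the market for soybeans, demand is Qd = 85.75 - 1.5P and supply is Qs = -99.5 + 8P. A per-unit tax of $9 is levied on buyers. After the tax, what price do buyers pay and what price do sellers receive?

Pre-tax equilibrium: P* = 19.5, Q* = 56.5.
Tax on buyers shifts demand to Qd = 85.75 − 1.5(P + 9) = 72.25 - 1.5P.
72.25 - 1.5P = -99.5 + 8P gives seller price Ps = 687/38; buyers pay Pb = 687/38 + 9 = 1029/38.
New quantity: Q = 85.75 − 1.5(1029/38) = 1715/38.

Buyers pay 1029/38, sellers receive 687/38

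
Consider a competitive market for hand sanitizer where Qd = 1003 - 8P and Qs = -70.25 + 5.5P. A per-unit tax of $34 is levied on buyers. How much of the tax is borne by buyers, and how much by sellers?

Buyers bear 374/27, sellers bear 544/27

Pre-tax equilibrium: P* = 79.5, Q* = 367.
Tax on buyers shifts demand to Qd = 1003 − 8(P + 34) = 731 - 8P.
731 - 8P = -70.25 + 5.5P gives seller price Ps = 3205/54; buyers pay Pb = 3205/54 + 34 = 5041/54.
New quantity: Q = 1003 − 8(5041/54) = 6917/27.
Buyer burden = 5041/54 − 79.5 = 374/27; seller burden = 79.5 − 3205/54 = 544/27.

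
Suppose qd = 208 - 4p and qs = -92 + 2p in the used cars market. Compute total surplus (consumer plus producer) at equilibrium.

Total surplus = 24

Equilibrium: 208 - 4p = -92 + 2p gives p* = 50, q* = 8.
Demand choke price: p = 52; supply starts at p = 46.
CS = ½(52 − 50)(8) = 8; PS = ½(50 − 46)(8) = 16.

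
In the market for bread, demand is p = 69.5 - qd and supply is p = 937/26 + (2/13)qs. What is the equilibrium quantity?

Set the two price expressions equal: 69.5 - q = 937/26 + (2/13)q.
435/13 = (15/13)q, so q* = 29.
p* = 69.5 − (1)(29) = 40.5.

q* = 29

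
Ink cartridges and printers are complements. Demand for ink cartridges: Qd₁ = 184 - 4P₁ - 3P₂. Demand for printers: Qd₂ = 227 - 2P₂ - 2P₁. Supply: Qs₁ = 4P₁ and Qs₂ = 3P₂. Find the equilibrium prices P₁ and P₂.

Market 1: 184 - 4P₁ - 3P₂ = 4P₁ → 8P₁ + 3P₂ = 184.
Market 2: 5P₂ + 2P₁ = 227.
Eliminating P₂: 5×(1) − 3×(2) gives 34P₁ = 239, so P₁ = 239/34.
Back-substitute into (2): P₂ = (227 − 2×239/34) / 5 = 724/17.

P₁ = 239/34, P₂ = 724/17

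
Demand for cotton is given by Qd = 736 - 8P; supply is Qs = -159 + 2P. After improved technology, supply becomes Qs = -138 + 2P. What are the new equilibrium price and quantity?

Original equilibrium: P* = 89.5, Q* = 20.
New equilibrium: 736 - 8P = -138 + 2P, so 874 = 10P and P' = 87.4; Q' = 736 − 8(87.4) = 36.8.

P' = 87.4, Q' = 36.8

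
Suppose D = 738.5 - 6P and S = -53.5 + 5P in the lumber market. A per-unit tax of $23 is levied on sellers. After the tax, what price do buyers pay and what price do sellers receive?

Buyers pay 907/11, sellers receive 654/11

Pre-tax equilibrium: P* = 72, Q* = 306.5.
Tax on sellers shifts supply to S = -53.5 + 5(P − 23) = -168.5 + 5P.
738.5 - 6P = -168.5 + 5P gives buyer price Pb = 907/11; sellers receive Ps = 907/11 − 23 = 654/11.
New quantity: Q = 738.5 − 6(907/11) = 5363/22.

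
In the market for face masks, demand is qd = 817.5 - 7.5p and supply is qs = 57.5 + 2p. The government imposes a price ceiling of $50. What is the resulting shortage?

Equilibrium price would be p* = 80, so the ceiling at 50 binds.
At p = 50: qd = 817.5 − 7.5(50) = 442.5, qs = 57.5 + 2(50) = 157.5.
Shortage = 442.5 − 157.5 = 285.

Shortage = 285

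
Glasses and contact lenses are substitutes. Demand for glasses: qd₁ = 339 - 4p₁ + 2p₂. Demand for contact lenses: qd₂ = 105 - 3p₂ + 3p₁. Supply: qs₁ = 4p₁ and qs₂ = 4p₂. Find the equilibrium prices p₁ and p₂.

p₁ = 51.66, p₂ = 37.14

Market 1: 339 - 4p₁ + 2p₂ = 4p₁ → 8p₁ - 2p₂ = 339.
Market 2: 7p₂ - 3p₁ = 105.
Eliminating p₂: 7×(1) + 2×(2) gives 50p₁ = 2583, so p₁ = 51.66.
Back-substitute into (2): p₂ = (105 + 3×51.66) / 7 = 37.14.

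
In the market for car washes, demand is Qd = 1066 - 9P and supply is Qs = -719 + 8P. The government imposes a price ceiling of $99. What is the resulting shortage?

Equilibrium price would be P* = 105, so the ceiling at 99 binds.
At P = 99: Qd = 1066 − 9(99) = 175, Qs = -719 + 8(99) = 73.
Shortage = 175 − 73 = 102.

Shortage = 102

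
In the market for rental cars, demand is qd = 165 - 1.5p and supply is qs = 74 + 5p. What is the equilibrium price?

Set qd = qs: 165 - 1.5p = 74 + 5p.
91 = 6.5p, so p* = 14.
q* = 165 − 1.5(14) = 144.

p* = 14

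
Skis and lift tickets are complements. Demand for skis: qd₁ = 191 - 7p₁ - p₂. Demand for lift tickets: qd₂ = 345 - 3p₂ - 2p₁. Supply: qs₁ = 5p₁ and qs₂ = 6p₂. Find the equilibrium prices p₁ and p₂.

p₁ = 687/53, p₂ = 1879/53

Market 1: 191 - 7p₁ - p₂ = 5p₁ → 12p₁ + p₂ = 191.
Market 2: 9p₂ + 2p₁ = 345.
Eliminating p₂: 9×(1) − 1×(2) gives 106p₁ = 1374, so p₁ = 687/53.
Back-substitute into (2): p₂ = (345 − 2×687/53) / 9 = 1879/53.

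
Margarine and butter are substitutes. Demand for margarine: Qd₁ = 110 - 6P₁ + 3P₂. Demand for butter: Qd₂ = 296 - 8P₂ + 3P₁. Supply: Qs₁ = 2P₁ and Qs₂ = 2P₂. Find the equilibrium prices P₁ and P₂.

Market 1: 110 - 6P₁ + 3P₂ = 2P₁ → 8P₁ - 3P₂ = 110.
Market 2: 10P₂ - 3P₁ = 296.
Eliminating P₂: 10×(1) + 3×(2) gives 71P₁ = 1988, so P₁ = 28.
Back-substitute into (2): P₂ = (296 + 3×28) / 10 = 38.

P₁ = 28, P₂ = 38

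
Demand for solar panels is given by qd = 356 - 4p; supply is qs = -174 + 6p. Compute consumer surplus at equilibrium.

Consumer surplus = 2592

Equilibrium: 356 - 4p = -174 + 6p gives p* = 53, q* = 144.
Demand choke price (qd = 0): p = 89.
CS = ½(89 − 53)(144) = 2592.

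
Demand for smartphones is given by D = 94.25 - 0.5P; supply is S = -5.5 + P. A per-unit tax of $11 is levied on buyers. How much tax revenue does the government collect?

Pre-tax equilibrium: P* = 66.5, Q* = 61.
Tax on buyers shifts demand to D = 94.25 − 0.5(P + 11) = 88.75 - 0.5P.
88.75 - 0.5P = -5.5 + P gives seller price Ps = 377/6; buyers pay Pb = 377/6 + 11 = 443/6.
New quantity: Q = 94.25 − 0.5(443/6) = 172/3.
Revenue = 11 × 172/3 = 1892/3.

Tax revenue = 1892/3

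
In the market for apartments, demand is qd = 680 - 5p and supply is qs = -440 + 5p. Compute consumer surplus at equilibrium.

Consumer surplus = 1440

Equilibrium: 680 - 5p = -440 + 5p gives p* = 112, q* = 120.
Demand choke price (qd = 0): p = 136.
CS = ½(136 − 112)(120) = 1440.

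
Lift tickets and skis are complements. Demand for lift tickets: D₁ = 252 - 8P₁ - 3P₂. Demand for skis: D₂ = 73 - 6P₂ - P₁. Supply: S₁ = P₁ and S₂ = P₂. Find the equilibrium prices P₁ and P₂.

P₁ = 25.75, P₂ = 6.75

Market 1: 252 - 8P₁ - 3P₂ = P₁ → 9P₁ + 3P₂ = 252.
Market 2: 7P₂ + P₁ = 73.
Eliminating P₂: 7×(1) − 3×(2) gives 60P₁ = 1545, so P₁ = 25.75.
Back-substitute into (2): P₂ = (73 − 1×25.75) / 7 = 6.75.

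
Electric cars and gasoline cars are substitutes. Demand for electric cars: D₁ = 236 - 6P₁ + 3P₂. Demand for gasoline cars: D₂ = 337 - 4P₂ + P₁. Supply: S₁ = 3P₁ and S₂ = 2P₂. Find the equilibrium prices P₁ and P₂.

P₁ = 809/17, P₂ = 3269/51

Market 1: 236 - 6P₁ + 3P₂ = 3P₁ → 9P₁ - 3P₂ = 236.
Market 2: 6P₂ - P₁ = 337.
Eliminating P₂: 6×(1) + 3×(2) gives 51P₁ = 2427, so P₁ = 809/17.
Back-substitute into (2): P₂ = (337 + 1×809/17) / 6 = 3269/51.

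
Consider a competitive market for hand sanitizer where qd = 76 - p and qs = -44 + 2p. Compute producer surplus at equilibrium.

Producer surplus = 324

Equilibrium: 76 - p = -44 + 2p gives p* = 40, q* = 36.
Supply starts at p = 22 (where qs = 0).
PS = ½(40 − 22)(36) = 324.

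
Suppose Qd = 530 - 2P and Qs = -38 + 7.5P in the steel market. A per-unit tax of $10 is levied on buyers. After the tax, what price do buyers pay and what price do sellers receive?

Pre-tax equilibrium: P* = 1136/19, Q* = 7798/19.
Tax on buyers shifts demand to Qd = 530 − 2(P + 10) = 510 - 2P.
510 - 2P = -38 + 7.5P gives seller price Ps = 1096/19; buyers pay Pb = 1096/19 + 10 = 1286/19.
New quantity: Q = 530 − 2(1286/19) = 7498/19.

Buyers pay 1286/19, sellers receive 1096/19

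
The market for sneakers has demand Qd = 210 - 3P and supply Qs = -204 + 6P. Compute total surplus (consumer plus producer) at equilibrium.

Equilibrium: 210 - 3P = -204 + 6P gives P* = 46, Q* = 72.
Demand choke price: P = 70; supply starts at P = 34.
CS = ½(70 − 46)(72) = 864; PS = ½(46 − 34)(72) = 432.

Total surplus = 1296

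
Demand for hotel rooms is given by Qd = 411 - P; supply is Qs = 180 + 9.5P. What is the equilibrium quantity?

Q* = 389

Set Qd = Qs: 411 - P = 180 + 9.5P.
231 = 10.5P, so P* = 22.
Q* = 411 − 1(22) = 389.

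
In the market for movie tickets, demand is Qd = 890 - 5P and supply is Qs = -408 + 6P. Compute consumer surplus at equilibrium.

Consumer surplus = 9000

Equilibrium: 890 - 5P = -408 + 6P gives P* = 118, Q* = 300.
Demand choke price (Qd = 0): P = 178.
CS = ½(178 − 118)(300) = 9000.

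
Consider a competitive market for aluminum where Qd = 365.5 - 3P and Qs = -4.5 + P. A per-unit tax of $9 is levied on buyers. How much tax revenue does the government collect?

Pre-tax equilibrium: P* = 92.5, Q* = 88.
Tax on buyers shifts demand to Qd = 365.5 − 3(P + 9) = 338.5 - 3P.
338.5 - 3P = -4.5 + P gives seller price Ps = 85.75; buyers pay Pb = 85.75 + 9 = 94.75.
New quantity: Q = 365.5 − 3(94.75) = 81.25.
Revenue = 9 × 81.25 = 731.25.

Tax revenue = 731.25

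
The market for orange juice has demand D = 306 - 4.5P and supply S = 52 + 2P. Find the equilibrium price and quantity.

P* = 508/13, Q* = 1692/13

Set D = S: 306 - 4.5P = 52 + 2P.
254 = 6.5P, so P* = 508/13.
Q* = 306 − 4.5(508/13) = 1692/13.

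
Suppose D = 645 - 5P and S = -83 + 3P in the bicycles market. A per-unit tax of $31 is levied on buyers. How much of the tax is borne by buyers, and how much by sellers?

Buyers bear $11.625, sellers bear $19.375

Pre-tax equilibrium: P* = 91, Q* = 190.
Tax on buyers shifts demand to D = 645 − 5(P + 31) = 490 - 5P.
490 - 5P = -83 + 3P gives seller price Ps = 71.625; buyers pay Pb = 71.625 + 31 = 102.625.
New quantity: Q = 645 − 5(102.625) = 131.875.
Buyer burden = 102.625 − 91 = 11.625; seller burden = 91 − 71.625 = 19.375.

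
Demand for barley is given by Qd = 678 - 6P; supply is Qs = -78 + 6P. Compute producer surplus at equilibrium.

Producer surplus = 7500

Equilibrium: 678 - 6P = -78 + 6P gives P* = 63, Q* = 300.
Supply starts at P = 13 (where Qs = 0).
PS = ½(63 − 13)(300) = 7500.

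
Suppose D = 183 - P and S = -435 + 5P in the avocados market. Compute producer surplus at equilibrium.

Producer surplus = 640

Equilibrium: 183 - P = -435 + 5P gives P* = 103, Q* = 80.
Supply starts at P = 87 (where S = 0).
PS = ½(103 − 87)(80) = 640.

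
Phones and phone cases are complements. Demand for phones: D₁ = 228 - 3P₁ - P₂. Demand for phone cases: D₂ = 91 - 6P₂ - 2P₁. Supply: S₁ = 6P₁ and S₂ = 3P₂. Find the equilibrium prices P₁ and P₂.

Market 1: 228 - 3P₁ - P₂ = 6P₁ → 9P₁ + P₂ = 228.
Market 2: 9P₂ + 2P₁ = 91.
Eliminating P₂: 9×(1) − 1×(2) gives 79P₁ = 1961, so P₁ = 1961/79.
Back-substitute into (2): P₂ = (91 − 2×1961/79) / 9 = 363/79.

P₁ = 1961/79, P₂ = 363/79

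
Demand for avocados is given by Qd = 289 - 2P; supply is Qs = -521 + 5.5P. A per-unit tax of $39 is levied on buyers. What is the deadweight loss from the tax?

Pre-tax equilibrium: P* = 108, Q* = 73.
Tax on buyers shifts demand to Qd = 289 − 2(P + 39) = 211 - 2P.
211 - 2P = -521 + 5.5P gives seller price Ps = 97.6; buyers pay Pb = 97.6 + 39 = 136.6.
New quantity: Q = 289 − 2(136.6) = 15.8.
DWL = ½ × 39 × (73 − 15.8) = 1115.4.

Deadweight loss = 1115.4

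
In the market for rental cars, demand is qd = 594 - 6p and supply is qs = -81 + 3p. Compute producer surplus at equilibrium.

Equilibrium: 594 - 6p = -81 + 3p gives p* = 75, q* = 144.
Supply starts at p = 27 (where qs = 0).
PS = ½(75 − 27)(144) = 3456.

Producer surplus = 3456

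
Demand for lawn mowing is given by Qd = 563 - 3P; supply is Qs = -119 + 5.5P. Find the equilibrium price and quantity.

Set Qd = Qs: 563 - 3P = -119 + 5.5P.
682 = 8.5P, so P* = 1364/17.
Q* = 563 − 3(1364/17) = 5479/17.

P* = 1364/17, Q* = 5479/17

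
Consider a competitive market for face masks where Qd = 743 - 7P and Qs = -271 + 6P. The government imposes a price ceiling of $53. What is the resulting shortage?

Shortage = 325

Equilibrium price would be P* = 78, so the ceiling at 53 binds.
At P = 53: Qd = 743 − 7(53) = 372, Qs = -271 + 6(53) = 47.
Shortage = 372 − 47 = 325.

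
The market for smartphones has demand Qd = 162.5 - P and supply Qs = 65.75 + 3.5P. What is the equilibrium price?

P* = 21.5

Set Qd = Qs: 162.5 - P = 65.75 + 3.5P.
96.75 = 4.5P, so P* = 21.5.
Q* = 162.5 − 1(21.5) = 141.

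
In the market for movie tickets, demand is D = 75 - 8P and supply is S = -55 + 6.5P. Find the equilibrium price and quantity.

Set D = S: 75 - 8P = -55 + 6.5P.
130 = 14.5P, so P* = 260/29.
Q* = 75 − 8(260/29) = 95/29.

P* = 260/29, Q* = 95/29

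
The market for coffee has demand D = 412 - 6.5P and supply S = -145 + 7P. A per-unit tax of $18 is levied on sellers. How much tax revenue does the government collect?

Pre-tax equilibrium: P* = 1114/27, Q* = 3883/27.
Tax on sellers shifts supply to S = -145 + 7(P − 18) = -271 + 7P.
412 - 6.5P = -271 + 7P gives buyer price Pb = 1366/27; sellers receive Ps = 1366/27 − 18 = 880/27.
New quantity: Q = 412 − 6.5(1366/27) = 2245/27.
Revenue = 18 × 2245/27 = 4490/3.

Tax revenue = 4490/3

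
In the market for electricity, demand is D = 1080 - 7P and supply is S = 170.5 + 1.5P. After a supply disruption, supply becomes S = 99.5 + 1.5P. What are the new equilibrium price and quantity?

Original equilibrium: P* = 107, Q* = 331.
New equilibrium: 1080 - 7P = 99.5 + 1.5P, so 980.5 = 8.5P and P' = 1961/17; Q' = 1080 − 7(1961/17) = 4633/17.

P' = 1961/17, Q' = 4633/17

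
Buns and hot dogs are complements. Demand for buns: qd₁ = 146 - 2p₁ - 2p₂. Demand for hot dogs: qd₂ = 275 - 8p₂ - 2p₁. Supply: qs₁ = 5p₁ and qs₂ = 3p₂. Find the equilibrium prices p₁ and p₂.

Market 1: 146 - 2p₁ - 2p₂ = 5p₁ → 7p₁ + 2p₂ = 146.
Market 2: 11p₂ + 2p₁ = 275.
Eliminating p₂: 11×(1) − 2×(2) gives 73p₁ = 1056, so p₁ = 1056/73.
Back-substitute into (2): p₂ = (275 − 2×1056/73) / 11 = 1633/73.

p₁ = 1056/73, p₂ = 1633/73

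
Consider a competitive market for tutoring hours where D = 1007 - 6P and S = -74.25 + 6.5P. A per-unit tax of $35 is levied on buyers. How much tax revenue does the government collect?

Tax revenue = 13258

Pre-tax equilibrium: P* = 86.5, Q* = 488.
Tax on buyers shifts demand to D = 1007 − 6(P + 35) = 797 - 6P.
797 - 6P = -74.25 + 6.5P gives seller price Ps = 69.7; buyers pay Pb = 69.7 + 35 = 104.7.
New quantity: Q = 1007 − 6(104.7) = 378.8.
Revenue = 35 × 378.8 = 13258.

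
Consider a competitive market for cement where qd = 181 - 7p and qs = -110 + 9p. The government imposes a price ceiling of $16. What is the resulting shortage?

Shortage = 35

Equilibrium price would be p* = 18.1875, so the ceiling at 16 binds.
At p = 16: qd = 181 − 7(16) = 69, qs = -110 + 9(16) = 34.
Shortage = 69 − 34 = 35.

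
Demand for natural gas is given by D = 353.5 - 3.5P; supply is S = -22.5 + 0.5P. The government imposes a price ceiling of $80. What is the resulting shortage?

Shortage = 56

Equilibrium price would be P* = 94, so the ceiling at 80 binds.
At P = 80: D = 353.5 − 3.5(80) = 73.5, S = -22.5 + 0.5(80) = 17.5.
Shortage = 73.5 − 17.5 = 56.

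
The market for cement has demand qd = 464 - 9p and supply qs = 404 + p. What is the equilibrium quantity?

Set qd = qs: 464 - 9p = 404 + p.
60 = 10p, so p* = 6.
q* = 464 − 9(6) = 410.

q* = 410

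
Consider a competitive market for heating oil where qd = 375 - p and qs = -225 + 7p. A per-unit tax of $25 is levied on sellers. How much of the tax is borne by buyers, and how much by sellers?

Pre-tax equilibrium: p* = 75, q* = 300.
Tax on sellers shifts supply to qs = -225 + 7(p − 25) = -400 + 7p.
375 - p = -400 + 7p gives buyer price pb = 96.875; sellers receive ps = 96.875 − 25 = 71.875.
New quantity: q = 375 − 1(96.875) = 278.125.
Buyer burden = 96.875 − 75 = 21.875; seller burden = 75 − 71.875 = 3.125.

Buyers bear $21.875, sellers bear $3.125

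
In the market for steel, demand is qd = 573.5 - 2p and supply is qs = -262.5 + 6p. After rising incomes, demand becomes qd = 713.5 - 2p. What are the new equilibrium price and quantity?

p' = 122, q' = 469.5

Original equilibrium: p* = 104.5, q* = 364.5.
New equilibrium: 713.5 - 2p = -262.5 + 6p, so 976 = 8p and p' = 122; q' = 713.5 − 2(122) = 469.5.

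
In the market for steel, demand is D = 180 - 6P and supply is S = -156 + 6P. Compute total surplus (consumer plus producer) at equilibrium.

Total surplus = 24

Equilibrium: 180 - 6P = -156 + 6P gives P* = 28, Q* = 12.
Demand choke price: P = 30; supply starts at P = 26.
CS = ½(30 − 28)(12) = 12; PS = ½(28 − 26)(12) = 12.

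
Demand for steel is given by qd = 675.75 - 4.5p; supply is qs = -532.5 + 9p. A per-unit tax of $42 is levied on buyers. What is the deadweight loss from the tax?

Deadweight loss = 2646

Pre-tax equilibrium: p* = 89.5, q* = 273.
Tax on buyers shifts demand to qd = 675.75 − 4.5(p + 42) = 486.75 - 4.5p.
486.75 - 4.5p = -532.5 + 9p gives seller price ps = 75.5; buyers pay pb = 75.5 + 42 = 117.5.
New quantity: q = 675.75 − 4.5(117.5) = 147.
DWL = ½ × 42 × (273 − 147) = 2646.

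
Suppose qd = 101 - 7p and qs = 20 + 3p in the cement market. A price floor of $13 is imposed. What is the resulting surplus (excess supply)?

Equilibrium price would be p* = 8.1, so the floor at 13 binds.
At p = 13: qd = 10, qs = 59.
Surplus = 59 − 10 = 49.

Surplus = 49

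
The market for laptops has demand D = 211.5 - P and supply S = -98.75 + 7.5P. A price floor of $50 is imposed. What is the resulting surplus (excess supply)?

Equilibrium price would be P* = 36.5, so the floor at 50 binds.
At P = 50: D = 161.5, S = 276.25.
Surplus = 276.25 − 161.5 = 114.75.

Surplus = 114.75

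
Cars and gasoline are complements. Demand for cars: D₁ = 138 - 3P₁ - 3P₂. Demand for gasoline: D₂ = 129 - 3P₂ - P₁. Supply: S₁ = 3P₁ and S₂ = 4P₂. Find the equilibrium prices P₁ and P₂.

P₁ = 193/13, P₂ = 212/13

Market 1: 138 - 3P₁ - 3P₂ = 3P₁ → 6P₁ + 3P₂ = 138.
Market 2: 7P₂ + P₁ = 129.
Eliminating P₂: 7×(1) − 3×(2) gives 39P₁ = 579, so P₁ = 193/13.
Back-substitute into (2): P₂ = (129 − 1×193/13) / 7 = 212/13.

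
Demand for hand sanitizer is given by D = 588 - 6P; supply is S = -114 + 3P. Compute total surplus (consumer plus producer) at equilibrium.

Total surplus = 3600

Equilibrium: 588 - 6P = -114 + 3P gives P* = 78, Q* = 120.
Demand choke price: P = 98; supply starts at P = 38.
CS = ½(98 − 78)(120) = 1200; PS = ½(78 − 38)(120) = 2400.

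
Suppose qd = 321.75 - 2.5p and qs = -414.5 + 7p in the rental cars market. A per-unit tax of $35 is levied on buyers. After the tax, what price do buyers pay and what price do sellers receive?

Pre-tax equilibrium: p* = 77.5, q* = 128.
Tax on buyers shifts demand to qd = 321.75 − 2.5(p + 35) = 234.25 - 2.5p.
234.25 - 2.5p = -414.5 + 7p gives seller price ps = 2595/38; buyers pay pb = 2595/38 + 35 = 3925/38.
New quantity: q = 321.75 − 2.5(3925/38) = 1207/19.

Buyers pay 3925/38, sellers receive 2595/38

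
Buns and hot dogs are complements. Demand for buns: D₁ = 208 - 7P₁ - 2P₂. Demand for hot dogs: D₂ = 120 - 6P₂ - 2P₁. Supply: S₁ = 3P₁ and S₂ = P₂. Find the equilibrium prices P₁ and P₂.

P₁ = 608/33, P₂ = 392/33

Market 1: 208 - 7P₁ - 2P₂ = 3P₁ → 10P₁ + 2P₂ = 208.
Market 2: 7P₂ + 2P₁ = 120.
Eliminating P₂: 7×(1) − 2×(2) gives 66P₁ = 1216, so P₁ = 608/33.
Back-substitute into (2): P₂ = (120 − 2×608/33) / 7 = 392/33.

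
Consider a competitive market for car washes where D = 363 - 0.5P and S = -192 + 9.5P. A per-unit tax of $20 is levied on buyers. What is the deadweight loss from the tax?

Pre-tax equilibrium: P* = 55.5, Q* = 335.25.
Tax on buyers shifts demand to D = 363 − 0.5(P + 20) = 353 - 0.5P.
353 - 0.5P = -192 + 9.5P gives seller price Ps = 54.5; buyers pay Pb = 54.5 + 20 = 74.5.
New quantity: Q = 363 − 0.5(74.5) = 325.75.
DWL = ½ × 20 × (335.25 − 325.75) = 95.

Deadweight loss = 95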